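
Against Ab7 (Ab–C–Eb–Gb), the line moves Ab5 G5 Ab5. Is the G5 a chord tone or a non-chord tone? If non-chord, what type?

Non-chord tone — a neighbor tone.

The harmony at that moment is Ab dominant seventh chord (Ab, C, Eb, Gb); G5 is not a chord tone.
It is approached by step down from Ab5 and left by step up to Ab5.
Step away and step back to the same note — a neighbor tone (lower neighbor).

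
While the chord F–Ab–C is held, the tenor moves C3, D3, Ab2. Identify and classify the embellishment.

D3 is an escape tone.

The harmony at that moment is F minor triad (F, Ab, C); D3 is not a chord tone.
It is approached by step up from C3 and left by leap down to Ab2.
Step in, leap out — an escape tone.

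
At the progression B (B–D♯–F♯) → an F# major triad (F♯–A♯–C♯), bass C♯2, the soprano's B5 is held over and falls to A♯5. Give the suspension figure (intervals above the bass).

At the second chord the bass is C♯2. The suspended B5 lies a seventh above the bass; after resolving down by step to A♯5, the interval above the bass becomes a sixth.
Suspension figures are named by those two intervals: 7–6.

7–6 suspension.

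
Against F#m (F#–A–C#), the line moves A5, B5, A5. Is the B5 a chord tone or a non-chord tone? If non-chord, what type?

The harmony at that moment is F# minor triad (F#, A, C#); B5 is not a chord tone.
It is approached by step up from A5 and left by step down to A5.
Step away and step back to the same note — a neighbor tone (upper neighbor).

Non-chord tone — a neighbor tone.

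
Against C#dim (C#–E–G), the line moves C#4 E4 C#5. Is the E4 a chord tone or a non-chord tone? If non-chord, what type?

Chord tone (the third of C# diminished triad).

C# diminished triad contains C#, E, G; E is the third, so it is a chord tone.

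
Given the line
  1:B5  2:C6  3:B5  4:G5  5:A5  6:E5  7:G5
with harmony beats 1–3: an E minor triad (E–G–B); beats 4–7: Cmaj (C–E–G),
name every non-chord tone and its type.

C6 (beat 2) — neighbor tone; A5 (beat 5) — escape tone.

The harmony at that moment is E minor triad (E, G, B); C6 is not a chord tone.
It is approached by step up from B5 and left by step down to B5.
Step away and step back to the same note — a neighbor tone (upper neighbor).
The harmony at that moment is C major triad (C, E, G); A5 is not a chord tone.
It is approached by step up from G5 and left by leap down to E5.
Step in, leap out — an escape tone.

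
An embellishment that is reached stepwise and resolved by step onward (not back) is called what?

Passing tone.

Approach: by step. Departure: by step, continuing in the same direction.
Stepwise on both sides with no change of direction means the note fills in the space between two different chord tones — a passing tone. (Had it turned back to its starting note it would be a neighbor tone instead.)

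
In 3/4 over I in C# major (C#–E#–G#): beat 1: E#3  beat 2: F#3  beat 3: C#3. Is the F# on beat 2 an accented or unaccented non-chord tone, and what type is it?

The harmony at that moment is C# major triad (C#, E#, G#); F#3 is not a chord tone.
It is approached by step up from E#3 and left by leap down to C#3.
Step in, leap out — an escape tone.
It falls on a weak beat, so it is unaccented.

Unaccented escape tone.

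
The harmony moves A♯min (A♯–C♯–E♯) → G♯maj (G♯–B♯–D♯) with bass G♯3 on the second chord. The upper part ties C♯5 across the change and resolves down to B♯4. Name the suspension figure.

4–3 suspension.

At the second chord the bass is G♯3. The suspended C♯5 lies a fourth above the bass; after resolving down by step to B♯4, the interval above the bass becomes a third.
Suspension figures are named by those two intervals: 4–3.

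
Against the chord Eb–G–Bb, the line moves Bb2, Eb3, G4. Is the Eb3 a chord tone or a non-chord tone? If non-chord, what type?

Chord tone (the root of Eb major triad).

Eb major triad contains Eb, G, Bb; Eb is the root, so it is a chord tone.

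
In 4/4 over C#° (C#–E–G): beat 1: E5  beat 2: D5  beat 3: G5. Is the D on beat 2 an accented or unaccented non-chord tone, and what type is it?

The harmony at that moment is C# diminished triad (C#, E, G); D5 is not a chord tone.
It is approached by step down from E5 and left by leap up to G5.
Step in, leap out — an escape tone.
It falls on a weak beat, so it is unaccented.

Unaccented escape tone.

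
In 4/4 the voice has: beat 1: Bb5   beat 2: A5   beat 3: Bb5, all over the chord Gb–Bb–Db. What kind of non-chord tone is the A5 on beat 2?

The harmony at that moment is Gb major triad (Gb, Bb, Db); A5 is not a chord tone.
It is approached by step down from Bb5 and left by step up to Bb5.
Step away and step back to the same note — a neighbor tone (lower neighbor).

Lower neighbor tone.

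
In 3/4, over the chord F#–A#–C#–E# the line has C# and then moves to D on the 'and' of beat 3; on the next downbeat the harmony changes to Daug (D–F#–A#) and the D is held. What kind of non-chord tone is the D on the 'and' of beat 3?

Anticipation.

The harmony at that moment is F# major seventh chord (F#, A#, C#, E#); D is not a chord tone.
It is approached by step up from C# and then sustained as the same pitch into the next harmony.
Arriving early and becoming a chord tone when the harmony changes — an anticipation.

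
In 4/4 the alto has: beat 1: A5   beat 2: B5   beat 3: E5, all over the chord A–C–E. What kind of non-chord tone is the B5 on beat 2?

The harmony at that moment is A minor triad (A, C, E); B5 is not a chord tone.
It is approached by step up from A5 and left by leap down to E5.
Step in, leap out, on a weak beat — an escape tone.

Escape tone.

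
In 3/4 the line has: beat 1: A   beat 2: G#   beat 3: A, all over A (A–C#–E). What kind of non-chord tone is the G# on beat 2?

Lower neighbor tone.

The harmony at that moment is A major triad (A, C#, E); G# is not a chord tone.
It is approached by step down from A and left by step up to A.
Step away and step back to the same note — a neighbor tone (lower neighbor).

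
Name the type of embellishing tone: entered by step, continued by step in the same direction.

Passing tone.

Approach: by step. Departure: by step, continuing in the same direction.
Stepwise on both sides with no change of direction means the note fills in the space between two different chord tones — a passing tone. (Had it turned back to its starting note it would be a neighbor tone instead.)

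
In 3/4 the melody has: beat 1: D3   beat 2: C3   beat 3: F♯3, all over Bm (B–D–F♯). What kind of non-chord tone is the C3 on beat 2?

Escape tone.

The harmony at that moment is B minor triad (B, D, F♯); C3 is not a chord tone.
It is approached by step down from D3 and left by leap up to F♯3.
Step in, leap out, on a weak beat — an escape tone.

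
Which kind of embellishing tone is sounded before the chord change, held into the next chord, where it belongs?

Anticipation.

Approach: ahead of the chord change (typically by step), so it is dissonant against the current harmony. Departure: none — the same pitch is restated or held and is a chord tone of the new harmony.
Dissonant first, consonant once the harmony catches up: the note simply arrives early — an anticipation. (The reverse timing, consonant first and dissonant after the change, would be a suspension or retardation.)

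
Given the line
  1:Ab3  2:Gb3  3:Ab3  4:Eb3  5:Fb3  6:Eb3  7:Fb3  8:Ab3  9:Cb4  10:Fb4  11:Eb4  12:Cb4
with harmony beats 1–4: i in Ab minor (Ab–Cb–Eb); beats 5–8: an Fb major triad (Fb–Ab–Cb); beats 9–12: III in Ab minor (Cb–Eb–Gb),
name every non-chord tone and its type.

Gb3 (beat 2) — neighbor tone; Eb3 (beat 6) — neighbor tone; Fb4 (beat 10) — appoggiatura.

The harmony at that moment is Ab minor triad (Ab, Cb, Eb); Gb3 is not a chord tone.
It is approached by step down from Ab3 and left by step up to Ab3.
Step away and step back to the same note — a neighbor tone (lower neighbor).
The harmony at that moment is Fb major triad (Fb, Ab, Cb); Eb3 is not a chord tone.
It is approached by step down from Fb3 and left by step up to Fb3.
Step away and step back to the same note — a neighbor tone (lower neighbor).
The harmony at that moment is Cb major triad (Cb, Eb, Gb); Fb4 is not a chord tone.
It is approached by leap up from Cb4 and left by step down to Eb4.
Leap in, step out — an appoggiatura.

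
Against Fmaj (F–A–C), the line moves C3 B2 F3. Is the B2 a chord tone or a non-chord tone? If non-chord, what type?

The harmony at that moment is F major triad (F, A, C); B2 is not a chord tone.
It is approached by step down from C3 and left by leap up to F3.
Step in, leap out — an escape tone.

Non-chord tone — an escape tone.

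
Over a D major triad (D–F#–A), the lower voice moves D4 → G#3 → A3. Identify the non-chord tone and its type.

The harmony at that moment is D major triad (D, F#, A); G#3 is not a chord tone.
It is approached by leap down from D4 and left by step up to A3.
Leap in, step out — an appoggiatura.

G#3 is an appoggiatura.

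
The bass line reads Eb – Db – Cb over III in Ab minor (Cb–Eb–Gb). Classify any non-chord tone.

Db is a passing tone.

The harmony at that moment is Cb major triad (Cb, Eb, Gb); Db is not a chord tone.
It is approached by step down from Eb and left by step down to Cb.
Step in, step out in the same direction — a passing tone.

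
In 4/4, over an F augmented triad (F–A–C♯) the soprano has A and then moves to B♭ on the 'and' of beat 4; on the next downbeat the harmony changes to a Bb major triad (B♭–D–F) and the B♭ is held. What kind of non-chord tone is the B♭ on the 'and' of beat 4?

The harmony at that moment is F augmented triad (F, A, C♯); B♭ is not a chord tone.
It is approached by step up from A and then sustained as the same pitch into the next harmony.
Arriving early and becoming a chord tone when the harmony changes — an anticipation.

Anticipation.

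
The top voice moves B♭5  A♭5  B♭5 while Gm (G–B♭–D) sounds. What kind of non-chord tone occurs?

The harmony at that moment is G minor triad (G, B♭, D); A♭5 is not a chord tone.
It is approached by step down from B♭5 and left by step up to B♭5.
Step away and step back to the same note — a neighbor tone (lower neighbor).

A♭5 is a neighbor tone.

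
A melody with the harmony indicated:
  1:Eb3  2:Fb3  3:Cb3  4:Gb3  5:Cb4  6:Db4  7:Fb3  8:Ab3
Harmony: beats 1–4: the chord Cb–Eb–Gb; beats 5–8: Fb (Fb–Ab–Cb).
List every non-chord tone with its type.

The harmony at that moment is Cb major triad (Cb, Eb, Gb); Fb3 is not a chord tone.
It is approached by step up from Eb3 and left by leap down to Cb3.
Step in, leap out — an escape tone.
The harmony at that moment is Fb major triad (Fb, Ab, Cb); Db4 is not a chord tone.
It is approached by step up from Cb4 and left by leap down to Fb3.
Step in, leap out — an escape tone.

Fb3 (beat 2) — escape tone; Db4 (beat 6) — escape tone.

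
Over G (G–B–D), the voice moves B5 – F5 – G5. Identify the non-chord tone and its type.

The harmony at that moment is G major triad (G, B, D); F5 is not a chord tone.
It is approached by leap down from B5 and left by step up to G5.
Leap in, step out — an appoggiatura.

F5 is an appoggiatura.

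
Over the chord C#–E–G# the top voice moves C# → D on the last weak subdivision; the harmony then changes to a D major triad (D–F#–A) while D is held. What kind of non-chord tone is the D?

The harmony at that moment is C# minor triad (C#, E, G#); D is not a chord tone.
It is approached by step up from C# and then sustained as the same pitch into the next harmony.
Arriving early and becoming a chord tone when the harmony changes — an anticipation.

D is an anticipation.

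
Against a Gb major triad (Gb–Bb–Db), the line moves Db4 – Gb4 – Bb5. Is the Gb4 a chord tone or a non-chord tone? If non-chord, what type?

Chord tone (the root of Gb major triad).

Gb major triad contains Gb, Bb, Db; Gb is the root, so it is a chord tone.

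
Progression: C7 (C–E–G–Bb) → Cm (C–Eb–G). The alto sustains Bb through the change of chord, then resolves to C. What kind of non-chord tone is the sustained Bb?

The harmony at that moment is C minor triad (C, Eb, G); Bb is not a chord tone.
It is held over (the same pitch as the preceding Bb) and left by step up to C.
Held over from the previous chord and resolving up by step — a retardation.

Bb is a retardation.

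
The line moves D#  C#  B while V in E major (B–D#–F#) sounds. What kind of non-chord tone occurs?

The harmony at that moment is B major triad (B, D#, F#); C# is not a chord tone.
It is approached by step down from D# and left by step down to B.
Step in, step out in the same direction — a passing tone.

C# is a passing tone.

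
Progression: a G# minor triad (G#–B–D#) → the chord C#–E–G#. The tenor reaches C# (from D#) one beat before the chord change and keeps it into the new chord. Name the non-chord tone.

The harmony at that moment is G# minor triad (G#, B, D#); C# is not a chord tone.
It is approached by step down from D# and then sustained as the same pitch into the next harmony.
Arriving early and becoming a chord tone when the harmony changes — an anticipation.

C# is an anticipation.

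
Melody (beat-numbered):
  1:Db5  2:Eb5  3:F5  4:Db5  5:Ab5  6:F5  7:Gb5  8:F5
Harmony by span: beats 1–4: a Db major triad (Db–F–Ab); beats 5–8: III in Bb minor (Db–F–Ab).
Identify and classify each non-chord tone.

Eb5 (beat 2) — passing tone; Gb5 (beat 7) — neighbor tone.

The harmony at that moment is Db major triad (Db, F, Ab); Eb5 is not a chord tone.
It is approached by step up from Db5 and left by step up to F5.
Step in, step out in the same direction — a passing tone.
The harmony at that moment is Db major triad (Db, F, Ab); Gb5 is not a chord tone.
It is approached by step up from F5 and left by step down to F5.
Step away and step back to the same note — a neighbor tone (upper neighbor).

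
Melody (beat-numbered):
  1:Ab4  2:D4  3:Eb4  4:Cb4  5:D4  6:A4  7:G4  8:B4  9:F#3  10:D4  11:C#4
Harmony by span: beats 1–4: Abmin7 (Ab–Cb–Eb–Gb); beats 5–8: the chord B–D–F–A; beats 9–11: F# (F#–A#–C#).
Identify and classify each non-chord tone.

The harmony at that moment is Ab minor seventh chord (Ab, Cb, Eb, Gb); D4 is not a chord tone.
It is approached by leap down from Ab4 and left by step up to Eb4.
Leap in, step out — an appoggiatura.
The harmony at that moment is B half-diminished seventh chord (B, D, F, A); G4 is not a chord tone.
It is approached by step down from A4 and left by leap up to B4.
Step in, leap out — an escape tone.
The harmony at that moment is F# major triad (F#, A#, C#); D4 is not a chord tone.
It is approached by leap up from F#3 and left by step down to C#4.
Leap in, step out — an appoggiatura.

D4 (beat 2) — appoggiatura; G4 (beat 7) — escape tone; D4 (beat 10) — appoggiatura.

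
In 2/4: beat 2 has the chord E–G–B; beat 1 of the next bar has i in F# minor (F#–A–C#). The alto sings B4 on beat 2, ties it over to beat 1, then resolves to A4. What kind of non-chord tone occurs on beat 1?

The harmony at that moment is F# minor triad (F#, A, C#); B4 is not a chord tone.
It is held over (the same pitch as the preceding B4) and left by step down to A4.
Held over from the previous chord and resolving down by step — a suspension.

Suspension.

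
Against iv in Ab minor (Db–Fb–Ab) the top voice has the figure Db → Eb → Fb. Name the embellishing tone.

The harmony at that moment is Db minor triad (Db, Fb, Ab); Eb is not a chord tone.
It is approached by step up from Db and left by step up to Fb.
Step in, step out in the same direction — a passing tone.

Eb is a passing tone.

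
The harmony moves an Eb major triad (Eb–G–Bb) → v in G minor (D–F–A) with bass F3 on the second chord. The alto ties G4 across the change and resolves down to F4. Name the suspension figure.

9–8 suspension.

At the second chord the bass is F3. The suspended G4 lies a ninth above the bass; after resolving down by step to F4, the interval above the bass becomes an octave.
Suspension figures are named by those two intervals: 9–8.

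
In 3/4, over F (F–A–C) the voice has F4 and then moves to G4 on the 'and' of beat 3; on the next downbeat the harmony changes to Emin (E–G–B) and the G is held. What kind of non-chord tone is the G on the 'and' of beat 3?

Anticipation.

The harmony at that moment is F major triad (F, A, C); G4 is not a chord tone.
It is approached by step up from F4 and then sustained as the same pitch into the next harmony.
Arriving early and becoming a chord tone when the harmony changes — an anticipation.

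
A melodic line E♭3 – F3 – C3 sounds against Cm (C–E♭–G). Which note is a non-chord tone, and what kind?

F3 is an escape tone.

The harmony at that moment is C minor triad (C, E♭, G); F3 is not a chord tone.
It is approached by step up from E♭3 and left by leap down to C3.
Step in, leap out — an escape tone.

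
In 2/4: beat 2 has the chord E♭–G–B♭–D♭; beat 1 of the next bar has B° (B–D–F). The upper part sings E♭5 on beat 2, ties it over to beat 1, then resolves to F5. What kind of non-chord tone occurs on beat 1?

The harmony at that moment is B diminished triad (B, D, F); E♭5 is not a chord tone.
It is held over (the same pitch as the preceding E♭5) and left by step up to F5.
Held over from the previous chord and resolving up by step — a retardation.

Retardation.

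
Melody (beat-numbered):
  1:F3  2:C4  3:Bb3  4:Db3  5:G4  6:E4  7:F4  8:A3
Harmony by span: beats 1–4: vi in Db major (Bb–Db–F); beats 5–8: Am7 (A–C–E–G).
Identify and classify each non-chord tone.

C4 (beat 2) — appoggiatura; F4 (beat 7) — escape tone.

The harmony at that moment is Bb minor triad (Bb, Db, F); C4 is not a chord tone.
It is approached by leap up from F3 and left by step down to Bb3.
Leap in, step out — an appoggiatura.
The harmony at that moment is A minor seventh chord (A, C, E, G); F4 is not a chord tone.
It is approached by step up from E4 and left by leap down to A3.
Step in, leap out — an escape tone.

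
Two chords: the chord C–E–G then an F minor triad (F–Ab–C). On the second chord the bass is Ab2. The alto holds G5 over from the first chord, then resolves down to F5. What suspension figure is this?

At the second chord the bass is Ab2. The suspended G5 lies a seventh above the bass; after resolving down by step to F5, the interval above the bass becomes a sixth.
Suspension figures are named by those two intervals: 7–6.

7–6 suspension.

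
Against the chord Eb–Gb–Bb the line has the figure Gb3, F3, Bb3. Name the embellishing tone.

The harmony at that moment is Eb minor triad (Eb, Gb, Bb); F3 is not a chord tone.
It is approached by step down from Gb3 and left by leap up to Bb3.
Step in, leap out — an escape tone.

F3 is an escape tone.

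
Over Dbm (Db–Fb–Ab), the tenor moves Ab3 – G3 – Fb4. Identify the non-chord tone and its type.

G3 is an escape tone.

The harmony at that moment is Db minor triad (Db, Fb, Ab); G3 is not a chord tone.
It is approached by step down from Ab3 and left by leap up to Fb4.
Step in, leap out — an escape tone.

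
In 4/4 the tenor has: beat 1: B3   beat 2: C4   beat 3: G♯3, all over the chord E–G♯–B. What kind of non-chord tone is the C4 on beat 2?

The harmony at that moment is E major triad (E, G♯, B); C4 is not a chord tone.
It is approached by step up from B3 and left by leap down to G♯3.
Step in, leap out, on a weak beat — an escape tone.

Escape tone.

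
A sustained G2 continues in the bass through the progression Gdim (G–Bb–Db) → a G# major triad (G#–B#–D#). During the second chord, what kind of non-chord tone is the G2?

The harmony at that moment is G# major triad (G#, B#, D#); G2 is not a chord tone.
It is held over (the same pitch as the preceding G2) and then sustained as the same pitch into the next harmony.
Sustained through a change of harmony — a pedal tone.

Pedal tone (pedal point).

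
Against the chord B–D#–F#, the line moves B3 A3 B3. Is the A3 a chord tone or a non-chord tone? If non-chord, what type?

The harmony at that moment is B major triad (B, D#, F#); A3 is not a chord tone.
It is approached by step down from B3 and left by step up to B3.
Step away and step back to the same note — a neighbor tone (lower neighbor).

Non-chord tone — a neighbor tone.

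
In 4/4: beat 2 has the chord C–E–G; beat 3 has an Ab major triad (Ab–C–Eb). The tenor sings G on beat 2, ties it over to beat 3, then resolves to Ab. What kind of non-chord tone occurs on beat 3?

The harmony at that moment is Ab major triad (Ab, C, Eb); G is not a chord tone.
It is held over (the same pitch as the preceding G) and left by step up to Ab.
Held over from the previous chord and resolving up by step — a retardation.

Retardation.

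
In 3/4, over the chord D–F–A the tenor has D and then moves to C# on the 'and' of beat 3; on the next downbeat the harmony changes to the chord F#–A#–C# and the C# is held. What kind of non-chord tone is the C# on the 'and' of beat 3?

Anticipation.

The harmony at that moment is D minor triad (D, F, A); C# is not a chord tone.
It is approached by step down from D and then sustained as the same pitch into the next harmony.
Arriving early and becoming a chord tone when the harmony changes — an anticipation.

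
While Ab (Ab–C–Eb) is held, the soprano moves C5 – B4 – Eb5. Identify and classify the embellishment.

The harmony at that moment is Ab major triad (Ab, C, Eb); B4 is not a chord tone.
It is approached by step down from C5 and left by leap up to Eb5.
Step in, leap out — an escape tone.

B4 is an escape tone.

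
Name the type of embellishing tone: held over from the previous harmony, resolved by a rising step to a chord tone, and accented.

Approach: by preparation — the pitch is first a chord tone, then held (tied or repeated) while the harmony changes under it. Departure: up by step. Metric position: strong.
A prepared dissonance that resolves upward by step — a retardation. (The same figure resolving downward would be a suspension.)

Retardation.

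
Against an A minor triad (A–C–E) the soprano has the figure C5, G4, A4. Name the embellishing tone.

G4 is an appoggiatura.

The harmony at that moment is A minor triad (A, C, E); G4 is not a chord tone.
It is approached by leap down from C5 and left by step up to A4.
Leap in, step out — an appoggiatura.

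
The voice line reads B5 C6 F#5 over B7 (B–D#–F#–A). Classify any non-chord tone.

The harmony at that moment is B dominant seventh chord (B, D#, F#, A); C6 is not a chord tone.
It is approached by step up from B5 and left by leap down to F#5.
Step in, leap out — an escape tone.

C6 is an escape tone.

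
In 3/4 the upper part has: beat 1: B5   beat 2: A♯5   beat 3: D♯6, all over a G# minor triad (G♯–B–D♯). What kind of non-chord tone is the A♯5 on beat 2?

The harmony at that moment is G♯ minor triad (G♯, B, D♯); A♯5 is not a chord tone.
It is approached by step down from B5 and left by leap up to D♯6.
Step in, leap out, on a weak beat — an escape tone.

Escape tone.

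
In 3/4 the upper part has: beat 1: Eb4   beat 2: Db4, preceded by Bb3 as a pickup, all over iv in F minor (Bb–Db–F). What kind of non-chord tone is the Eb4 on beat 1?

Appoggiatura.

The harmony at that moment is Bb minor triad (Bb, Db, F); Eb4 is not a chord tone.
It is approached by leap up from Bb3 and left by step down to Db4.
Leap in, step out, metrically accented — an appoggiatura.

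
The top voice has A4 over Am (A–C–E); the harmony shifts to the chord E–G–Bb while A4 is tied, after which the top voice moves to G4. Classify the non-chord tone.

The harmony at that moment is E diminished triad (E, G, Bb); A4 is not a chord tone.
It is held over (the same pitch as the preceding A4) and left by step down to G4.
Held over from the previous chord and resolving down by step — a suspension.

A4 is a suspension.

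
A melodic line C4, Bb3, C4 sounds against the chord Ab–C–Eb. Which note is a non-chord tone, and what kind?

Bb3 is a neighbor tone.

The harmony at that moment is Ab major triad (Ab, C, Eb); Bb3 is not a chord tone.
It is approached by step down from C4 and left by step up to C4.
Step away and step back to the same note — a neighbor tone (lower neighbor).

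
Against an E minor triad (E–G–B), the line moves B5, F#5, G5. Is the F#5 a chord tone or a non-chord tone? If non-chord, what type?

Non-chord tone — an appoggiatura.

The harmony at that moment is E minor triad (E, G, B); F#5 is not a chord tone.
It is approached by leap down from B5 and left by step up to G5.
Leap in, step out — an appoggiatura.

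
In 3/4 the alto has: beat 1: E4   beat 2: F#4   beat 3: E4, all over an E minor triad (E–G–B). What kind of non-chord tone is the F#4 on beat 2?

Upper neighbor tone.

The harmony at that moment is E minor triad (E, G, B); F#4 is not a chord tone.
It is approached by step up from E4 and left by step down to E4.
Step away and step back to the same note — a neighbor tone (upper neighbor).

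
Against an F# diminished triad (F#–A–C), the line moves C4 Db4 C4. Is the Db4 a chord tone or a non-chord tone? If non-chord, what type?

Non-chord tone — a neighbor tone.

The harmony at that moment is F# diminished triad (F#, A, C); Db4 is not a chord tone.
It is approached by step up from C4 and left by step down to C4.
Step away and step back to the same note — a neighbor tone (upper neighbor).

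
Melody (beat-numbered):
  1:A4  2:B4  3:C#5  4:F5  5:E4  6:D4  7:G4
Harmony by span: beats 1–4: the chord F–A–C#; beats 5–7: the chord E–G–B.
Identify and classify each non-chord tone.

The harmony at that moment is F augmented triad (F, A, C#); B4 is not a chord tone.
It is approached by step up from A4 and left by step up to C#5.
Step in, step out in the same direction — a passing tone.
The harmony at that moment is E minor triad (E, G, B); D4 is not a chord tone.
It is approached by step down from E4 and left by leap up to G4.
Step in, leap out — an escape tone.

B4 (beat 2) — passing tone; D4 (beat 6) — escape tone.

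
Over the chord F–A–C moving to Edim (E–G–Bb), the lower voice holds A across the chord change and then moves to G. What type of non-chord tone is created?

The harmony at that moment is E diminished triad (E, G, Bb); A is not a chord tone.
It is held over (the same pitch as the preceding A) and left by step down to G.
Held over from the previous chord and resolving down by step — a suspension.

A is a suspension.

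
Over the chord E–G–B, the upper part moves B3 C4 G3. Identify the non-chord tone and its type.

The harmony at that moment is E minor triad (E, G, B); C4 is not a chord tone.
It is approached by step up from B3 and left by leap down to G3.
Step in, leap out — an escape tone.

C4 is an escape tone.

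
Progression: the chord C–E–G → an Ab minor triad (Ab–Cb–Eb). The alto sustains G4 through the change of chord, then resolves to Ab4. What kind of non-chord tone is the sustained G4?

G4 is a retardation.

The harmony at that moment is Ab minor triad (Ab, Cb, Eb); G4 is not a chord tone.
It is held over (the same pitch as the preceding G4) and left by step up to Ab4.
Held over from the previous chord and resolving up by step — a retardation.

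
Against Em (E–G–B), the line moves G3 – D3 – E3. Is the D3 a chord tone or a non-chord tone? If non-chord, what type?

Non-chord tone — an appoggiatura.

The harmony at that moment is E minor triad (E, G, B); D3 is not a chord tone.
It is approached by leap down from G3 and left by step up to E3.
Leap in, step out — an appoggiatura.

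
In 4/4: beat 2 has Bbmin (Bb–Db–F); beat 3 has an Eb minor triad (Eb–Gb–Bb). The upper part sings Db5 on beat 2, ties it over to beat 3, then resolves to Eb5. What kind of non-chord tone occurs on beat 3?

Retardation.

The harmony at that moment is Eb minor triad (Eb, Gb, Bb); Db5 is not a chord tone.
It is held over (the same pitch as the preceding Db5) and left by step up to Eb5.
Held over from the previous chord and resolving up by step — a retardation.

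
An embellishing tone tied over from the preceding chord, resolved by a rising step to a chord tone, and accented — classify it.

Approach: by preparation — the pitch is first a chord tone, then held (tied or repeated) while the harmony changes under it. Departure: up by step. Metric position: strong.
A prepared dissonance that resolves upward by step — a retardation. (The same figure resolving downward would be a suspension.)

Retardation.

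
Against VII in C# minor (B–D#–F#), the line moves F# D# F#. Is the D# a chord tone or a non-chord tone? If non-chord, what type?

B major triad contains B, D#, F#; D# is the third, so it is a chord tone.

Chord tone (the third of B major triad).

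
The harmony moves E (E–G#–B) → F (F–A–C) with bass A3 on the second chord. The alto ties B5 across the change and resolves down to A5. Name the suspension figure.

At the second chord the bass is A3. The suspended B5 lies a ninth above the bass; after resolving down by step to A5, the interval above the bass becomes an octave.
Suspension figures are named by those two intervals: 9–8.

9–8 suspension.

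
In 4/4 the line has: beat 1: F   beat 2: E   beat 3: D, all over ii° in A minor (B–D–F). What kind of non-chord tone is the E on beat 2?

Passing tone.

The harmony at that moment is B diminished triad (B, D, F); E is not a chord tone.
It is approached by step down from F and left by step down to D.
Step in, step out in the same direction — a passing tone.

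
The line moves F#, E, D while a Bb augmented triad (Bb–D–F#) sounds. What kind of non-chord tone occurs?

E is a passing tone.

The harmony at that moment is Bb augmented triad (Bb, D, F#); E is not a chord tone.
It is approached by step down from F# and left by step down to D.
Step in, step out in the same direction — a passing tone.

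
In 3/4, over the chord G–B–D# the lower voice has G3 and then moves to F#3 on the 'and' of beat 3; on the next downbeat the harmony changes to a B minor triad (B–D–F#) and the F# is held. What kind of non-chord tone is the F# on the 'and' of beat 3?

The harmony at that moment is G augmented triad (G, B, D#); F#3 is not a chord tone.
It is approached by step down from G3 and then sustained as the same pitch into the next harmony.
Arriving early and becoming a chord tone when the harmony changes — an anticipation.

Anticipation.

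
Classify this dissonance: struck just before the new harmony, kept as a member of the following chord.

Approach: ahead of the chord change (typically by step), so it is dissonant against the current harmony. Departure: none — the same pitch is restated or held and is a chord tone of the new harmony.
Dissonant first, consonant once the harmony catches up: the note simply arrives early — an anticipation. (The reverse timing, consonant first and dissonant after the change, would be a suspension or retardation.)

Anticipation.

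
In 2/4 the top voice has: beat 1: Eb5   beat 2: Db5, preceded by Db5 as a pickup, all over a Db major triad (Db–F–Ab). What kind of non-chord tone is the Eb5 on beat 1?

The harmony at that moment is Db major triad (Db, F, Ab); Eb5 is not a chord tone.
It is approached by step up from Db5 and left by step down to Db5.
Step away and step back to the same note — a neighbor tone (upper neighbor).

Upper neighbor tone.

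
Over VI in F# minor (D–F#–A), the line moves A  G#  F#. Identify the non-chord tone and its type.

The harmony at that moment is D major triad (D, F#, A); G# is not a chord tone.
It is approached by step down from A and left by step down to F#.
Step in, step out in the same direction — a passing tone.

G# is a passing tone.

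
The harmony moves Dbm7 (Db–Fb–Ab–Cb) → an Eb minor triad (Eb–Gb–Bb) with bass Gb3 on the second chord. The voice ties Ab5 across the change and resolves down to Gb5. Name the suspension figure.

9–8 suspension.

At the second chord the bass is Gb3. The suspended Ab5 lies a ninth above the bass; after resolving down by step to Gb5, the interval above the bass becomes an octave.
Suspension figures are named by those two intervals: 9–8.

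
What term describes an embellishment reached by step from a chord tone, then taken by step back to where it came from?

Approach: by step. Departure: by step in the opposite direction, back to the starting pitch.
Stepwise on both sides but reversing to return to the same chord tone — a neighbor tone. (Had it continued onward in the same direction it would be a passing tone instead.)

Neighbor tone.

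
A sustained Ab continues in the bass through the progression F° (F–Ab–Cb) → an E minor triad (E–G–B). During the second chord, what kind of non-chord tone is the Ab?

The harmony at that moment is E minor triad (E, G, B); Ab is not a chord tone.
It is held over (the same pitch as the preceding Ab) and then sustained as the same pitch into the next harmony.
Sustained through a change of harmony — a pedal tone.

Pedal tone (pedal point).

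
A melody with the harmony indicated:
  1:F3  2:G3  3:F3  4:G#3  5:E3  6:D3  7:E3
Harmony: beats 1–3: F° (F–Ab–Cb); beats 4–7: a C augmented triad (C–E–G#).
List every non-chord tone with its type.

The harmony at that moment is F diminished triad (F, Ab, Cb); G3 is not a chord tone.
It is approached by step up from F3 and left by step down to F3.
Step away and step back to the same note — a neighbor tone (upper neighbor).
The harmony at that moment is C augmented triad (C, E, G#); D3 is not a chord tone.
It is approached by step down from E3 and left by step up to E3.
Step away and step back to the same note — a neighbor tone (lower neighbor).

G3 (beat 2) — neighbor tone; D3 (beat 6) — neighbor tone.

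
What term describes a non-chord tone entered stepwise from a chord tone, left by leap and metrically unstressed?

Escape tone.

Approach: by step. Departure: by leap. Metric position: weak.
Step in, leap out, from a weak position — an escape tone (échappée). (It is the mirror image of the appoggiatura, which leaps in and steps out on a strong beat.)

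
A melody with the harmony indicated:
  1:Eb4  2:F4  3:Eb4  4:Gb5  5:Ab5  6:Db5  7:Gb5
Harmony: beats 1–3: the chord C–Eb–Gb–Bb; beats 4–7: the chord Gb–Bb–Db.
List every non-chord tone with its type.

F4 (beat 2) — neighbor tone; Ab5 (beat 5) — escape tone.

The harmony at that moment is C half-diminished seventh chord (C, Eb, Gb, Bb); F4 is not a chord tone.
It is approached by step up from Eb4 and left by step down to Eb4.
Step away and step back to the same note — a neighbor tone (upper neighbor).
The harmony at that moment is Gb major triad (Gb, Bb, Db); Ab5 is not a chord tone.
It is approached by step up from Gb5 and left by leap down to Db5.
Step in, leap out — an escape tone.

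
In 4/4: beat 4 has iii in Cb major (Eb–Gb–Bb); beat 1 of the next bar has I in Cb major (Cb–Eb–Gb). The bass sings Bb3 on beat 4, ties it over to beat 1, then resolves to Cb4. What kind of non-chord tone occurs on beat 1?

Retardation.

The harmony at that moment is Cb major triad (Cb, Eb, Gb); Bb3 is not a chord tone.
It is held over (the same pitch as the preceding Bb3) and left by step up to Cb4.
Held over from the previous chord and resolving up by step — a retardation.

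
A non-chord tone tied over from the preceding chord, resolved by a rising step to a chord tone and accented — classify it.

Retardation.

Approach: by preparation — the pitch is first a chord tone, then held (tied or repeated) while the harmony changes under it. Departure: up by step. Metric position: strong.
A prepared dissonance that resolves upward by step — a retardation. (The same figure resolving downward would be a suspension.)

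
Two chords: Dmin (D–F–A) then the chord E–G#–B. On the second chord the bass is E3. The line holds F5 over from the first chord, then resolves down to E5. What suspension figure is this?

9–8 suspension.

At the second chord the bass is E3. The suspended F5 lies a ninth above the bass; after resolving down by step to E5, the interval above the bass becomes an octave.
Suspension figures are named by those two intervals: 9–8.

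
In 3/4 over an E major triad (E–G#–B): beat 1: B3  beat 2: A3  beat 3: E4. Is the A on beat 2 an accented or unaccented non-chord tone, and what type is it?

The harmony at that moment is E major triad (E, G#, B); A3 is not a chord tone.
It is approached by step down from B3 and left by leap up to E4.
Step in, leap out — an escape tone.
It falls on a weak beat, so it is unaccented.

Unaccented escape tone.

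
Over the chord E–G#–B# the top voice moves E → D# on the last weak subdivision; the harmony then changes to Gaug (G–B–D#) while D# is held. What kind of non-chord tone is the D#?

The harmony at that moment is E augmented triad (E, G#, B#); D# is not a chord tone.
It is approached by step down from E and then sustained as the same pitch into the next harmony.
Arriving early and becoming a chord tone when the harmony changes — an anticipation.

D# is an anticipation.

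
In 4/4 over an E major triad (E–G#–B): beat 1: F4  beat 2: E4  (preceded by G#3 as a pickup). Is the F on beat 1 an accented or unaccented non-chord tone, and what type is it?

Accented appoggiatura.

The harmony at that moment is E major triad (E, G#, B); F4 is not a chord tone.
It is approached by leap up from G#3 and left by step down to E4.
Leap in, step out — an appoggiatura.
It falls on the downbeat, so it is accented.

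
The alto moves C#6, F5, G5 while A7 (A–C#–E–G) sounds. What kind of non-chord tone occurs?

The harmony at that moment is A dominant seventh chord (A, C#, E, G); F5 is not a chord tone.
It is approached by leap down from C#6 and left by step up to G5.
Leap in, step out — an appoggiatura.

F5 is an appoggiatura.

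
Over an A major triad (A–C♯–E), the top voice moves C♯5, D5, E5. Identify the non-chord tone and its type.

D5 is a passing tone.

The harmony at that moment is A major triad (A, C♯, E); D5 is not a chord tone.
It is approached by step up from C♯5 and left by step up to E5.
Step in, step out in the same direction — a passing tone.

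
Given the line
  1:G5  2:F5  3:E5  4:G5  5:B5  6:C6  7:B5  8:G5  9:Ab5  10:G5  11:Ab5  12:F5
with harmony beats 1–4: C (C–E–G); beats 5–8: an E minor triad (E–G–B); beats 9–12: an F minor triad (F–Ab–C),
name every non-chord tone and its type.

The harmony at that moment is C major triad (C, E, G); F5 is not a chord tone.
It is approached by step down from G5 and left by step down to E5.
Step in, step out in the same direction — a passing tone.
The harmony at that moment is E minor triad (E, G, B); C6 is not a chord tone.
It is approached by step up from B5 and left by step down to B5.
Step away and step back to the same note — a neighbor tone (upper neighbor).
The harmony at that moment is F minor triad (F, Ab, C); G5 is not a chord tone.
It is approached by step down from Ab5 and left by step up to Ab5.
Step away and step back to the same note — a neighbor tone (lower neighbor).

F5 (beat 2) — passing tone; C6 (beat 6) — neighbor tone; G5 (beat 10) — neighbor tone.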